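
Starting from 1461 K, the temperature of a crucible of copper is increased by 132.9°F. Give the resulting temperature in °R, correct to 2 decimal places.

Initial temperature in Celsius: 1461 - 273.15 = 1187.8500°C.
The 132.9°F change is an interval, so only the factor 5/9 applies: +132.9 × 5/9 = +73.8333°C.
Final Celsius temperature: 1187.8500 + 73.8333 = 1261.6833°C.
In Rankine: 1261.6833 × 1.8 + 491.67 = 2762.70°R.

2762.70°R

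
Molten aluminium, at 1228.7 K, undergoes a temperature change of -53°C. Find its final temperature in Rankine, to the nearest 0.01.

Initial temperature in Celsius: 1228.7 - 273.15 = 955.5500°C.
Final Celsius temperature: 955.5500 - 53.0000 = 902.5500°C.
In Rankine: 902.5500 × 1.8 + 491.67 = 2116.26°R.

2116.26°R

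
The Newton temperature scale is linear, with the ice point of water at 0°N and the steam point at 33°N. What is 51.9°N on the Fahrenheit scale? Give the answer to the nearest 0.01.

Linear interpolation between the fixed points: C = (51.9 - 0) × 100 / (33 - 0) = 157.2727°C.
Then 157.2727 × 1.8 + 32 = 315.09°F.

315.09°F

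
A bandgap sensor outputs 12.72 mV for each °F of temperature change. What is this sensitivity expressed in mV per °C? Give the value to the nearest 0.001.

Since only a temperature interval is involved, the additive offset between the scales drops out.
A change of 1°C is a change of 1.8°F, so per °C the value is 12.72 × 1.8 = 22.896.

22.896 mV per °C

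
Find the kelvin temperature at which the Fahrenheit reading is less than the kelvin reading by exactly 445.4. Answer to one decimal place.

17.8 K

Let K be the kelvin reading. The Fahrenheit reading is F = 1.8·K - 459.67.
Require F - K = -445.4: (0.8)·K - 459.67 = -445.4.
K = (-445.4 + 459.67) / (0.8) = 17.8.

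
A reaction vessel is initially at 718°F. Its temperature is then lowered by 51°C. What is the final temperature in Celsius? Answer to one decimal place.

330.1°C

Initial temperature in Celsius: (718 - 32) × 5/9 = 381.1111°C.
Final Celsius temperature: 381.1111 - 51.0000 = 330.1111°C.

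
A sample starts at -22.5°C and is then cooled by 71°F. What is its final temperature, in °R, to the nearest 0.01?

380.17°R

The 71°F change is an interval, so only the factor 5/9 applies: -71 × 5/9 = -39.4444°C.
Final Celsius temperature: -22.5000 - 39.4444 = -61.9444°C.
In Rankine: -61.9444 × 1.8 + 491.67 = 380.17°R.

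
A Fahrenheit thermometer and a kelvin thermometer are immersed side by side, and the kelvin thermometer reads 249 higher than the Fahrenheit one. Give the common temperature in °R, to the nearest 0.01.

474.01°R

Let x be the Fahrenheit reading; then the kelvin reading is 5/9·x + 255.372.
(5/9·x + 255.372) - x = 249  ⇒  (-4/9)·x = -6.37222  ⇒  x = 14.3375°F.
In Celsius: (14.3375 - 32) × 5/9 = -9.8125°C.
In Rankine: -9.8125 × 1.8 + 491.67 = 474.01°R.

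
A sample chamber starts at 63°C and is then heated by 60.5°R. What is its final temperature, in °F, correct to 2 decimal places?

The 60.5°R change is an interval, so only the factor 5/9 applies: +60.5 × 5/9 = +33.6111°C.
Final Celsius temperature: 63.0000 + 33.6111 = 96.6111°C.
In Fahrenheit: 96.6111 × 1.8 + 32 = 205.90°F.

205.90°F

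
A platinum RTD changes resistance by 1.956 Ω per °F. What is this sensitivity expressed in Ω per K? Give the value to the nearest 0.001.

Since only a temperature interval is involved, the additive offset between the scales drops out.
A change of 1 K is a change of 1.8°F, so per K the value is 1.956 × 1.8 = 3.521.

3.521 Ω per K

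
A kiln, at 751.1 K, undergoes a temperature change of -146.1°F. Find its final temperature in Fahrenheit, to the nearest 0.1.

746.2°F

Initial temperature in Celsius: 751.1 - 273.15 = 477.9500°C.
The 146.1°F change is an interval, so only the factor 5/9 applies: -146.1 × 5/9 = -81.1667°C.
Final Celsius temperature: 477.9500 - 81.1667 = 396.7833°C.
In Fahrenheit: 396.7833 × 1.8 + 32 = 746.2°F.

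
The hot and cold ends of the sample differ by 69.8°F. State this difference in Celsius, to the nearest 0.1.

38.8°C

An interval of 1°F corresponds to 5/9°C.
69.8 × 5/9 = 38.8.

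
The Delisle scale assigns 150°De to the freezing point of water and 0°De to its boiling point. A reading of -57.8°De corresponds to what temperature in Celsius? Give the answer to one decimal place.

138.5°C

Linear interpolation between the fixed points: C = (-57.8 - 150) × 100 / (0 - 150) = 138.5333°C.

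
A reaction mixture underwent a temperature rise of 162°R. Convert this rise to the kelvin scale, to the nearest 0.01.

An interval of 1°R corresponds to 5/9 K.
162 × 5/9 = 90.00.

90.00 K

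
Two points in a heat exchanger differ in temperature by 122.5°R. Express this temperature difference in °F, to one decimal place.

Rankine and Fahrenheit degrees are the same size, so the interval is unchanged: 122.5.

122.5°F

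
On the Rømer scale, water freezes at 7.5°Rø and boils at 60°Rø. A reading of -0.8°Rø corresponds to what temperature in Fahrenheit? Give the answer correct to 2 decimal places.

Linear interpolation between the fixed points: C = (-0.8 - 7.5) × 100 / (60 - 7.5) = -15.8095°C.
Then -15.8095 × 1.8 + 32 = 3.54°F.

3.54°F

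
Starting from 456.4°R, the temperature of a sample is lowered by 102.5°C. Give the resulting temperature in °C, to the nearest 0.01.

Initial temperature in Celsius: (456.4 - 491.67) × 5/9 = -19.5944°C.
Final Celsius temperature: -19.5944 - 102.5000 = -122.0944°C.

-122.09°C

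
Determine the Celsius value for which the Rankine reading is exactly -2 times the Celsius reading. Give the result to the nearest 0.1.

-129.4°C

Let C be the Celsius reading. The Rankine reading is R = 1.8·C + 491.67.
Require R = -2·C: 1.8·C + 491.67 = -2·C.
(3.8)·C = -491.67  ⇒  C = -129.4.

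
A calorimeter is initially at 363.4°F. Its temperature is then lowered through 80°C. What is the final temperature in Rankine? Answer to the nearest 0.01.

679.07°R

Initial temperature in Celsius: (363.4 - 32) × 5/9 = 184.1111°C.
Final Celsius temperature: 184.1111 - 80.0000 = 104.1111°C.
In Rankine: 104.1111 × 1.8 + 491.67 = 679.07°R.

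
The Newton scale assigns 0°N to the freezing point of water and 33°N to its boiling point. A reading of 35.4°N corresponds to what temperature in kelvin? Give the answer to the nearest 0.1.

Linear interpolation between the fixed points: C = (35.4 - 0) × 100 / (33 - 0) = 107.2727°C.
Then 107.2727 + 273.15 = 380.4 K.

380.4 K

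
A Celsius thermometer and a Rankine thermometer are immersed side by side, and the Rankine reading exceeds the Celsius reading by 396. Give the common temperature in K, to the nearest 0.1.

Let x be the Celsius reading; then the Rankine reading is 1.8·x + 491.67.
(1.8·x + 491.67) - x = 396  ⇒  (0.8)·x = -95.67  ⇒  x = -119.5875°C.
In kelvin: -119.5875 + 273.15 = 153.6 K.

153.6 K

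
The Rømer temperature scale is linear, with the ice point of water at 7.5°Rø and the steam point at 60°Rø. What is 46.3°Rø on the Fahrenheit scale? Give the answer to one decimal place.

Linear interpolation between the fixed points: C = (46.3 - 7.5) × 100 / (60 - 7.5) = 73.9048°C.
Then 73.9048 × 1.8 + 32 = 165.0°F.

165.0°F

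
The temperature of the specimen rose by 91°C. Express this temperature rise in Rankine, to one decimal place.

163.8°R

An interval of 1°C corresponds to 1.8°R.
91 × 1.8 = 163.8.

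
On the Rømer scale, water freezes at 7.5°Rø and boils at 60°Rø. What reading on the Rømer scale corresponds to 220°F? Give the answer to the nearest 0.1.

62.3°Rø

First in Celsius: (220 - 32) × 5/9 = 104.4444°C.
Linearly onto the Rømer scale: 7.5 + (104.4444 / 100) × (60 - 7.5) = 62.3°Rø.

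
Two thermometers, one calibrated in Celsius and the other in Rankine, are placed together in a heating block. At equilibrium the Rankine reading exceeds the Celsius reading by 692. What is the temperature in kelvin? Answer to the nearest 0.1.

Let x be the Celsius reading; then the Rankine reading is 1.8·x + 491.67.
(1.8·x + 491.67) - x = 692  ⇒  (0.8)·x = 200.33  ⇒  x = 250.4125°C.
In kelvin: 250.4125 + 273.15 = 523.6 K.

523.6 K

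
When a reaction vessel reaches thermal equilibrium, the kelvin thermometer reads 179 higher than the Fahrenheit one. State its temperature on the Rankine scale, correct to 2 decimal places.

631.51°R

Let x be the Fahrenheit reading; then the kelvin reading is 5/9·x + 255.372.
(5/9·x + 255.372) - x = 179  ⇒  (-4/9)·x = -76.3722  ⇒  x = 171.8375°F.
In Celsius: (171.8375 - 32) × 5/9 = 77.6875°C.
In Rankine: 77.6875 × 1.8 + 491.67 = 631.51°R.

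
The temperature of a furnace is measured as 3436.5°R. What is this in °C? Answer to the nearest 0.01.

In Celsius: (3436.5 - 491.67) × 5/9 = 1636.0167°C.

1636.02°C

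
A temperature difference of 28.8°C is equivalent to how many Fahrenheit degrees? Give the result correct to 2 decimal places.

51.84°F

For a temperature interval the offset drops out; only the factor 1.8 applies.
28.8 × 1.8 = 51.84.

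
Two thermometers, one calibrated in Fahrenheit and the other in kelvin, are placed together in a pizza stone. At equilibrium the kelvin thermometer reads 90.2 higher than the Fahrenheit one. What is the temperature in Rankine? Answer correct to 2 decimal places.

Let x be the Fahrenheit reading; then the kelvin reading is 5/9·x + 255.372.
(5/9·x + 255.372) - x = 90.2  ⇒  (-4/9)·x = -165.172  ⇒  x = 371.6375°F.
In Celsius: (371.6375 - 32) × 5/9 = 188.6875°C.
In Rankine: 188.6875 × 1.8 + 491.67 = 831.31°R.

831.31°R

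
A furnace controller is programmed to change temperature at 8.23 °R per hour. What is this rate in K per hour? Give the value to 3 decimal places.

4.572 K/hour

Since only a temperature interval is involved, the additive offset between the scales drops out.
A change of 1°R is a change of 5/9 K, so 8.23 × 5/9 = 4.572.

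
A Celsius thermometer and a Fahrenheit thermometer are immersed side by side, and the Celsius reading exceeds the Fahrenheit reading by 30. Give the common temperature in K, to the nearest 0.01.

Let x be the Celsius reading; then the Fahrenheit reading is 1.8·x + 32.
(1.8·x + 32) - x = -30  ⇒  (0.8)·x = -62  ⇒  x = -77.5000°C.
In kelvin: -77.5000 + 273.15 = 195.65 K.

195.65 K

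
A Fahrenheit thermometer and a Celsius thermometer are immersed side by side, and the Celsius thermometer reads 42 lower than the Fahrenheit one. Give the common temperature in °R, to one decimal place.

Let x be the Fahrenheit reading; then the Celsius reading is 5/9·x - 17.7778.
(5/9·x - 17.7778) - x = -42  ⇒  (-4/9)·x = -24.2222  ⇒  x = 54.5000°F.
In Celsius: (54.5 - 32) × 5/9 = 12.5000°C.
In Rankine: 12.5000 × 1.8 + 491.67 = 514.2°R.

514.2°R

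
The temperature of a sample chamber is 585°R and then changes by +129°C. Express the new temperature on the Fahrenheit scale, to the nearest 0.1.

Initial temperature in Celsius: (585 - 491.67) × 5/9 = 51.8500°C.
Final Celsius temperature: 51.8500 + 129.0000 = 180.8500°C.
In Fahrenheit: 180.8500 × 1.8 + 32 = 357.5°F.

357.5°F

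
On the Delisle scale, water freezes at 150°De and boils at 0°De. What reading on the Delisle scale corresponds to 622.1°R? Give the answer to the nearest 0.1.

First in Celsius: (622.1 - 491.67) × 5/9 = 72.4611°C.
Linearly onto the Delisle scale: 150 + (72.4611 / 100) × (0 - 150) = 41.3°De.

41.3°De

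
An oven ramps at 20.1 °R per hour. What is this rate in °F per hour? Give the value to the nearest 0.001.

20.100 °F/hour

The quantity depends on a temperature interval, so only the ratio of degree sizes applies; the offset between the scales is irrelevant.
A change of 1°R is a change of 1°F, so 20.1 × 1 = 20.100.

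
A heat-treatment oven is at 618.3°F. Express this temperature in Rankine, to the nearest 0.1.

1078.0°R

In Celsius: (618.3 - 32) × 5/9 = 325.7222°C.
In Rankine: 325.7222 × 1.8 + 491.67 = 1078.0°R.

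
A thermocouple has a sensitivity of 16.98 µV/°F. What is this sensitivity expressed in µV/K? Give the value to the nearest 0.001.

Since only a temperature interval is involved, the additive offset between the scales drops out.
A change of 1 K is a change of 1.8°F, so per K the value is 16.98 × 1.8 = 30.564.

30.564 µV/K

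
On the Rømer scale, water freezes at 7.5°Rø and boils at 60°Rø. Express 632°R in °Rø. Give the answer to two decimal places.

48.43°Rø

First in Celsius: (632 - 491.67) × 5/9 = 77.9611°C.
Linearly onto the Rømer scale: 7.5 + (77.9611 / 100) × (60 - 7.5) = 48.43°Rø.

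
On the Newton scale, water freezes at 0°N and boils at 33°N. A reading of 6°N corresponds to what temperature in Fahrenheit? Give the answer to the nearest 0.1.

Linear interpolation between the fixed points: C = (6 - 0) × 100 / (33 - 0) = 18.1818°C.
Then 18.1818 × 1.8 + 32 = 64.7°F.

64.7°F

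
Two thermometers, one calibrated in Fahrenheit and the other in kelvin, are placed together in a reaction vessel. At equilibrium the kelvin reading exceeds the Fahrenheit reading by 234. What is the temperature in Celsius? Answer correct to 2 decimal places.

Let x be the Fahrenheit reading; then the kelvin reading is 5/9·x + 255.372.
(5/9·x + 255.372) - x = 234  ⇒  (-4/9)·x = -21.3722  ⇒  x = 48.0875°F.
In Celsius: (48.0875 - 32) × 5/9 = 8.94°C.

8.94°C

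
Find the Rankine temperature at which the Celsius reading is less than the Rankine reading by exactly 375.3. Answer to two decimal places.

Let R be the Rankine reading. The Celsius reading is C = 5/9·R - 273.15.
Require C - R = -375.3: (-4/9)·R - 273.15 = -375.3.
R = (-375.3 + 273.15) / (-4/9) = 229.84.

229.84°R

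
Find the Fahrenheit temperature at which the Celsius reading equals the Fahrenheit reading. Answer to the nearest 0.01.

Let F be the Fahrenheit reading. The Celsius reading is C = 5/9·F - 17.7778.
Set C = F: 5/9·F - 17.7778 = F.
(-4/9)·F = 17.7778  ⇒  F = -40.00.

-40.00°F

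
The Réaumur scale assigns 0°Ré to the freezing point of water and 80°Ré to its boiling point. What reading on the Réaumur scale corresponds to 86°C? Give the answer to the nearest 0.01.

68.80°Ré

Linearly onto the Réaumur scale: 0 + (86.0000 / 100) × (80 - 0) = 68.80°Ré.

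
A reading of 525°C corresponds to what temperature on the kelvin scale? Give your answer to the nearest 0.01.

798.15 K

In kelvin: 525.0000 + 273.15 = 798.15 K.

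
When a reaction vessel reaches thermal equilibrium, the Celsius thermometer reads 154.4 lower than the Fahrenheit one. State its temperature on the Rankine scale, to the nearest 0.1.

Let x be the Fahrenheit reading; then the Celsius reading is 5/9·x - 17.7778.
(5/9·x - 17.7778) - x = -154.4  ⇒  (-4/9)·x = -136.622  ⇒  x = 307.4000°F.
In Celsius: (307.4 - 32) × 5/9 = 153.0000°C.
In Rankine: 153.0000 × 1.8 + 491.67 = 767.1°R.

767.1°R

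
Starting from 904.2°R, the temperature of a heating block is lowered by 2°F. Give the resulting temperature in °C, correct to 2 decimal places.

Initial temperature in Celsius: (904.2 - 491.67) × 5/9 = 229.1833°C.
The 2°F change is an interval, so only the factor 5/9 applies: -2 × 5/9 = -1.1111°C.
Final Celsius temperature: 229.1833 - 1.1111 = 228.0722°C.

228.07°C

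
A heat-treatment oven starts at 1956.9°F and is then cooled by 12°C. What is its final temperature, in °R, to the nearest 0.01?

Initial temperature in Celsius: (1956.9 - 32) × 5/9 = 1069.3889°C.
Final Celsius temperature: 1069.3889 - 12.0000 = 1057.3889°C.
In Rankine: 1057.3889 × 1.8 + 491.67 = 2394.97°R.

2394.97°R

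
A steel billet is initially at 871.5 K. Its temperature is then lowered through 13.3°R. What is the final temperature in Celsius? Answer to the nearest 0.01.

Initial temperature in Celsius: 871.5 - 273.15 = 598.3500°C.
The 13.3°R change is an interval, so only the factor 5/9 applies: -13.3 × 5/9 = -7.3889°C.
Final Celsius temperature: 598.3500 - 7.3889 = 590.9611°C.

590.96°C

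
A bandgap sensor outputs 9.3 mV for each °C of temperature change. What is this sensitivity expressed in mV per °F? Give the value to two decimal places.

Since only a temperature interval is involved, the additive offset between the scales drops out.
A change of 1°F is a change of 5/9°C, so per °F the value is 9.3 × 5/9 = 5.17.

5.17 mV per °F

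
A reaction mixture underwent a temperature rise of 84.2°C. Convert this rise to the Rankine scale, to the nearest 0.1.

151.6°R

An interval of 1°C corresponds to 1.8°R.
84.2 × 1.8 = 151.6.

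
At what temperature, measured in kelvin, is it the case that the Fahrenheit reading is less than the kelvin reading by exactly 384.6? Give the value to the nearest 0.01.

Let K be the kelvin reading. The Fahrenheit reading is F = 1.8·K - 459.67.
Require F - K = -384.6: (0.8)·K - 459.67 = -384.6.
K = (-384.6 + 459.67) / (0.8) = 93.84.

93.84 K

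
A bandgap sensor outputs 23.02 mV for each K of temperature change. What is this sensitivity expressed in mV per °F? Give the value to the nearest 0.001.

12.789 mV per °F

Since only a temperature interval is involved, the additive offset between the scales drops out.
A change of 1°F is a change of 5/9 K, so per °F the value is 23.02 × 5/9 = 12.789.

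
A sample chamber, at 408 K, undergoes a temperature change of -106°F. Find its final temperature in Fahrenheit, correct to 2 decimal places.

168.73°F

Initial temperature in Celsius: 408 - 273.15 = 134.8500°C.
The 106°F change is an interval, so only the factor 5/9 applies: -106 × 5/9 = -58.8889°C.
Final Celsius temperature: 134.8500 - 58.8889 = 75.9611°C.
In Fahrenheit: 75.9611 × 1.8 + 32 = 168.73°F.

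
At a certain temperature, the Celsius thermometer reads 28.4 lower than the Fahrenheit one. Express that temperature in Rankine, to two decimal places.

Let x be the Fahrenheit reading; then the Celsius reading is 5/9·x - 17.7778.
(5/9·x - 17.7778) - x = -28.4  ⇒  (-4/9)·x = -10.6222  ⇒  x = 23.9000°F.
In Celsius: (23.9 - 32) × 5/9 = -4.5000°C.
In Rankine: -4.5000 × 1.8 + 491.67 = 483.57°R.

483.57°R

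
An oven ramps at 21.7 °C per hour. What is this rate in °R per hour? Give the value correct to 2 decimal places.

39.06 °R/hour

Since only a temperature interval is involved, the additive offset between the scales drops out.
A change of 1°C is a change of 1.8°R, so 21.7 × 1.8 = 39.06.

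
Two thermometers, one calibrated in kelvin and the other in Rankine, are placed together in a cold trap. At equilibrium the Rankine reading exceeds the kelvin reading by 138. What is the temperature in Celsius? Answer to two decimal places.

-100.65°C

Let x be the kelvin reading; then the Rankine reading is 1.8·x.
(1.8·x) - x = 138  ⇒  (0.8)·x = 138  ⇒  x = 172.5000 K.
In Celsius: 172.5 - 273.15 = -100.65°C.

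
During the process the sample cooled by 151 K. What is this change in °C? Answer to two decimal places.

Kelvin and Celsius degrees are the same size, so the interval is unchanged: 151.00.

151.00°C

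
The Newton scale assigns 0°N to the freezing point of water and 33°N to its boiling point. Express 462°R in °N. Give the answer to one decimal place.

-5.4°N

First in Celsius: (462 - 491.67) × 5/9 = -16.4833°C.
Linearly onto the Newton scale: 0 + (-16.4833 / 100) × (33 - 0) = -5.4°N.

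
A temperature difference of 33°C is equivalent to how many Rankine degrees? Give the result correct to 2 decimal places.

59.40°R

Only the scale ratio 1.8 matters for a change in temperature.
33 × 1.8 = 59.40.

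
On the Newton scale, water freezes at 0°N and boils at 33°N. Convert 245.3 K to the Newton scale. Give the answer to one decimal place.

-9.2°N

First in Celsius: 245.3 - 273.15 = -27.8500°C.
Linearly onto the Newton scale: 0 + (-27.8500 / 100) × (33 - 0) = -9.2°N.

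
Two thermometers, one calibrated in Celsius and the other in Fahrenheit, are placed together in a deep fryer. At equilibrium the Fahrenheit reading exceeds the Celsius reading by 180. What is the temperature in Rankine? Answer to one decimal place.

Let x be the Celsius reading; then the Fahrenheit reading is 1.8·x + 32.
(1.8·x + 32) - x = 180  ⇒  (0.8)·x = 148  ⇒  x = 185.0000°C.
In Rankine: 185.0000 × 1.8 + 491.67 = 824.7°R.

824.7°R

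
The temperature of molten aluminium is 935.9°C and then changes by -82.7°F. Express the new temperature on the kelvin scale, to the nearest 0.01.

1163.11 K

The 82.7°F change is an interval, so only the factor 5/9 applies: -82.7 × 5/9 = -45.9444°C.
Final Celsius temperature: 935.9000 - 45.9444 = 889.9556°C.
In kelvin: 889.9556 + 273.15 = 1163.11 K.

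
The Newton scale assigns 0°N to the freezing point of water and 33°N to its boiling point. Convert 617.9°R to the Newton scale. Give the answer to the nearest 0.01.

First in Celsius: (617.9 - 491.67) × 5/9 = 70.1278°C.
Linearly onto the Newton scale: 0 + (70.1278 / 100) × (33 - 0) = 23.14°N.

23.14°N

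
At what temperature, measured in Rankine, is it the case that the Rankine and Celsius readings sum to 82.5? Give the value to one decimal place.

Let R be the Rankine reading. The Celsius reading is C = 5/9·R - 273.15.
Require R + C = 82.5: (14/9)·R - 273.15 = 82.5.
R = (82.5 + 273.15) / (14/9) = 228.6.

228.6°R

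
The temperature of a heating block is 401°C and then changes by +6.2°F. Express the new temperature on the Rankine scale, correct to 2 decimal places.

The 6.2°F change is an interval, so only the factor 5/9 applies: +6.2 × 5/9 = +3.4444°C.
Final Celsius temperature: 401.0000 + 3.4444 = 404.4444°C.
In Rankine: 404.4444 × 1.8 + 491.67 = 1219.67°R.

1219.67°R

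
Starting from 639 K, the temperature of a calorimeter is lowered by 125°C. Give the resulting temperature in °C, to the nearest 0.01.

Initial temperature in Celsius: 639 - 273.15 = 365.8500°C.
Final Celsius temperature: 365.8500 - 125.0000 = 240.8500°C.

240.85°C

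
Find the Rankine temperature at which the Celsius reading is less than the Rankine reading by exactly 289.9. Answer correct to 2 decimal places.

Let R be the Rankine reading. The Celsius reading is C = 5/9·R - 273.15.
Require C - R = -289.9: (-4/9)·R - 273.15 = -289.9.
R = (-289.9 + 273.15) / (-4/9) = 37.69.

37.69°R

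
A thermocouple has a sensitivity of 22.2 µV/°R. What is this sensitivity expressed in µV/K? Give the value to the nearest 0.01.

Since only a temperature interval is involved, the additive offset between the scales drops out.
A change of 1 K is a change of 1.8°R, so per K the value is 22.2 × 1.8 = 39.96.

39.96 µV/K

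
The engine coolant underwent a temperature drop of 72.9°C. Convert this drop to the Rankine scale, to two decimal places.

131.22°R

An interval of 1°C corresponds to 1.8°R.
72.9 × 1.8 = 131.22.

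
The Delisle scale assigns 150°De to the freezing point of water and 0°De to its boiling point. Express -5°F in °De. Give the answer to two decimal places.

180.83°De

First in Celsius: (-5 - 32) × 5/9 = -20.5556°C.
Linearly onto the Delisle scale: 150 + (-20.5556 / 100) × (0 - 150) = 180.83°De.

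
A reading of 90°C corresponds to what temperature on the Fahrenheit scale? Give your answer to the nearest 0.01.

In Fahrenheit: 90.0000 × 1.8 + 32 = 194.00°F.

194.00°F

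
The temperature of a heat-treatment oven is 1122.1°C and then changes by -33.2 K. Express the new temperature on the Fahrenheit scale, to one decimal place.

1992.0°F

The 33.2 K change is an interval; Kelvin and Celsius degrees are the same size, so ΔC = -33.2°C.
Final Celsius temperature: 1122.1000 - 33.2000 = 1088.9000°C.
In Fahrenheit: 1088.9000 × 1.8 + 32 = 1992.0°F.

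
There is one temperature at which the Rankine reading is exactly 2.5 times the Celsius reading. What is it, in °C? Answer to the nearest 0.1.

702.4°C

Let C be the Celsius reading. The Rankine reading is R = 1.8·C + 491.67.
Require R = 2.5·C: 1.8·C + 491.67 = 2.5·C.
(-0.7)·C = -491.67  ⇒  C = 702.4.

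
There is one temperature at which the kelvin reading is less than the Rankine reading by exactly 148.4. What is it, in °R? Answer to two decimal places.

333.90°R

Let R be the Rankine reading. The kelvin reading is K = 5/9·R.
Require K - R = -148.4: (-4/9)·R = -148.4.
R = (-148.4) / (-4/9) = 333.90.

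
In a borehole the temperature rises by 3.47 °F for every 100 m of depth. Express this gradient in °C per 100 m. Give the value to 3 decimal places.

1.928 °C/100 m

Since only a temperature interval is involved, the additive offset between the scales drops out.
A change of 1°F is a change of 5/9°C, so 3.47 × 5/9 = 1.928.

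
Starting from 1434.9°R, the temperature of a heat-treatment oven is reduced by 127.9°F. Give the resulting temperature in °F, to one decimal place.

Initial temperature in Celsius: (1434.9 - 491.67) × 5/9 = 524.0167°C.
The 127.9°F change is an interval, so only the factor 5/9 applies: -127.9 × 5/9 = -71.0556°C.
Final Celsius temperature: 524.0167 - 71.0556 = 452.9611°C.
In Fahrenheit: 452.9611 × 1.8 + 32 = 847.3°F.

847.3°F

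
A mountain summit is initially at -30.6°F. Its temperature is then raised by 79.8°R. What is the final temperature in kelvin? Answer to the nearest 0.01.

282.71 K

Initial temperature in Celsius: (-30.6 - 32) × 5/9 = -34.7778°C.
The 79.8°R change is an interval, so only the factor 5/9 applies: +79.8 × 5/9 = +44.3333°C.
Final Celsius temperature: -34.7778 + 44.3333 = 9.5556°C.
In kelvin: 9.5556 + 273.15 = 282.71 K.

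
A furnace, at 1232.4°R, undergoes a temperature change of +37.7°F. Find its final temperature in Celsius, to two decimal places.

Initial temperature in Celsius: (1232.4 - 491.67) × 5/9 = 411.5167°C.
The 37.7°F change is an interval, so only the factor 5/9 applies: +37.7 × 5/9 = +20.9444°C.
Final Celsius temperature: 411.5167 + 20.9444 = 432.4611°C.

432.46°C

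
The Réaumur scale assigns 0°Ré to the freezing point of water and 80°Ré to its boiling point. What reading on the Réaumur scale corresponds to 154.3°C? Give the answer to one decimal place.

Linearly onto the Réaumur scale: 0 + (154.3000 / 100) × (80 - 0) = 123.4°Ré.

123.4°Ré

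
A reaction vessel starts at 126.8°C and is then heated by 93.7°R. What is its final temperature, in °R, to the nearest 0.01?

The 93.7°R change is an interval, so only the factor 5/9 applies: +93.7 × 5/9 = +52.0556°C.
Final Celsius temperature: 126.8000 + 52.0556 = 178.8556°C.
In Rankine: 178.8556 × 1.8 + 491.67 = 813.61°R.

813.61°R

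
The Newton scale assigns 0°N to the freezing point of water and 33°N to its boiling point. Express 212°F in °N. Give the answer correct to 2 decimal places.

33.00°N

First in Celsius: (212 - 32) × 5/9 = 100.0000°C.
Linearly onto the Newton scale: 0 + (100.0000 / 100) × (33 - 0) = 33.00°N.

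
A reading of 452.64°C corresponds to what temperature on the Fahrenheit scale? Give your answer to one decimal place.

In Fahrenheit: 452.6400 × 1.8 + 32 = 846.8°F.

846.8°F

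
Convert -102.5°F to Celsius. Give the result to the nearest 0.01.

-74.72°C

In Celsius: (-102.5 - 32) × 5/9 = -74.7222°C.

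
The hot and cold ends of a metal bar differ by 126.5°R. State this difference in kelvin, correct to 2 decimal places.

An interval of 1°R corresponds to 5/9 K.
126.5 × 5/9 = 70.28.

70.28 K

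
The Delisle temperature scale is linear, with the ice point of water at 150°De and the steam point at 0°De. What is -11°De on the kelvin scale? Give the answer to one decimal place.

380.5 K

Linear interpolation between the fixed points: C = (-11 - 150) × 100 / (0 - 150) = 107.3333°C.
Then 107.3333 + 273.15 = 380.5 K.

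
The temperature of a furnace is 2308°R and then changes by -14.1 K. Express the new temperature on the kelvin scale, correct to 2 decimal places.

Initial temperature in Celsius: (2308 - 491.67) × 5/9 = 1009.0722°C.
The 14.1 K change is an interval; Kelvin and Celsius degrees are the same size, so ΔC = -14.1°C.
Final Celsius temperature: 1009.0722 - 14.1000 = 994.9722°C.
In kelvin: 994.9722 + 273.15 = 1268.12 K.

1268.12 K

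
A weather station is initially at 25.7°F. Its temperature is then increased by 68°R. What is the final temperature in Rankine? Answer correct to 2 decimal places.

Initial temperature in Celsius: (25.7 - 32) × 5/9 = -3.5000°C.
The 68°R change is an interval, so only the factor 5/9 applies: +68 × 5/9 = +37.7778°C.
Final Celsius temperature: -3.5000 + 37.7778 = 34.2778°C.
In Rankine: 34.2778 × 1.8 + 491.67 = 553.37°R.

553.37°R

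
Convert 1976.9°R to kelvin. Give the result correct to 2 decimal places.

In Celsius: (1976.9 - 491.67) × 5/9 = 825.1278°C.
In kelvin: 825.1278 + 273.15 = 1098.28 K.

1098.28 K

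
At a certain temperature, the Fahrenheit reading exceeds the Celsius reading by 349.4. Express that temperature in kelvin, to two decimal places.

Let x be the Celsius reading; then the Fahrenheit reading is 1.8·x + 32.
(1.8·x + 32) - x = 349.4  ⇒  (0.8)·x = 317.4  ⇒  x = 396.7500°C.
In kelvin: 396.7500 + 273.15 = 669.90 K.

669.90 K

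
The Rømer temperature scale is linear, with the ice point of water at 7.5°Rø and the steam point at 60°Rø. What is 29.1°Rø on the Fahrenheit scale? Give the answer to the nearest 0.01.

Linear interpolation between the fixed points: C = (29.1 - 7.5) × 100 / (60 - 7.5) = 41.1429°C.
Then 41.1429 × 1.8 + 32 = 106.06°F.

106.06°F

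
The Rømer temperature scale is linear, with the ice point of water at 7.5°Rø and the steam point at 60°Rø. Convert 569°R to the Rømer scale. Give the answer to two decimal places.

First in Celsius: (569 - 491.67) × 5/9 = 42.9611°C.
Linearly onto the Rømer scale: 7.5 + (42.9611 / 100) × (60 - 7.5) = 30.05°Rø.

30.05°Rø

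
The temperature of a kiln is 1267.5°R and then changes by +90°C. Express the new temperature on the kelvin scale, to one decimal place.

794.2 K

Initial temperature in Celsius: (1267.5 - 491.67) × 5/9 = 431.0167°C.
Final Celsius temperature: 431.0167 + 90.0000 = 521.0167°C.
In kelvin: 521.0167 + 273.15 = 794.2 K.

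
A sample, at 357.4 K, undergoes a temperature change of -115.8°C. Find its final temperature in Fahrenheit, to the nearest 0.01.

-24.79°F

Initial temperature in Celsius: 357.4 - 273.15 = 84.2500°C.
Final Celsius temperature: 84.2500 - 115.8000 = -31.5500°C.
In Fahrenheit: -31.5500 × 1.8 + 32 = -24.79°F.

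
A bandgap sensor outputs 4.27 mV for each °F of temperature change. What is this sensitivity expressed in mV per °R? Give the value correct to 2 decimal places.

Since only a temperature interval is involved, the additive offset between the scales drops out.
A change of 1°R is a change of 1°F, so per °R the value is 4.27 × 1 = 4.27.

4.27 mV per °R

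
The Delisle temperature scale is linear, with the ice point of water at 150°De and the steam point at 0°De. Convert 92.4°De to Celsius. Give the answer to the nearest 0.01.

Linear interpolation between the fixed points: C = (92.4 - 150) × 100 / (0 - 150) = 38.4000°C.

38.40°C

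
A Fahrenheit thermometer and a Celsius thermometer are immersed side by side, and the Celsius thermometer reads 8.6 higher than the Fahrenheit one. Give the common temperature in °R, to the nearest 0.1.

400.3°R

Let x be the Fahrenheit reading; then the Celsius reading is 5/9·x - 17.7778.
(5/9·x - 17.7778) - x = 8.6  ⇒  (-4/9)·x = 26.3778  ⇒  x = -59.3500°F.
In Celsius: (-59.35 - 32) × 5/9 = -50.7500°C.
In Rankine: -50.7500 × 1.8 + 491.67 = 400.3°R.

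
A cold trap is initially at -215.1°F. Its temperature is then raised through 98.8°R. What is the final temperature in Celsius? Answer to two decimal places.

Initial temperature in Celsius: (-215.1 - 32) × 5/9 = -137.2778°C.
The 98.8°R change is an interval, so only the factor 5/9 applies: +98.8 × 5/9 = +54.8889°C.
Final Celsius temperature: -137.2778 + 54.8889 = -82.3889°C.

-82.39°C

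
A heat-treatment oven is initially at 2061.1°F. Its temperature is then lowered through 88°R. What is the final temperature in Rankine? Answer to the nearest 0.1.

Initial temperature in Celsius: (2061.1 - 32) × 5/9 = 1127.2778°C.
The 88°R change is an interval, so only the factor 5/9 applies: -88 × 5/9 = -48.8889°C.
Final Celsius temperature: 1127.2778 - 48.8889 = 1078.3889°C.
In Rankine: 1078.3889 × 1.8 + 491.67 = 2432.8°R.

2432.8°R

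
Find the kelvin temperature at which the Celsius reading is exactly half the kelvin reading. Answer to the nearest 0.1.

Let K be the kelvin reading. The Celsius reading is C = 1·K - 273.15.
Require C = 0.5·K: 1·K - 273.15 = 0.5·K.
(0.5)·K = 273.15  ⇒  K = 546.3.

546.3 K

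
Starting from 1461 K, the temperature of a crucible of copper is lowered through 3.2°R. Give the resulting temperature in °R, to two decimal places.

Initial temperature in Celsius: 1461 - 273.15 = 1187.8500°C.
The 3.2°R change is an interval, so only the factor 5/9 applies: -3.2 × 5/9 = -1.7778°C.
Final Celsius temperature: 1187.8500 - 1.7778 = 1186.0722°C.
In Rankine: 1186.0722 × 1.8 + 491.67 = 2626.60°R.

2626.60°R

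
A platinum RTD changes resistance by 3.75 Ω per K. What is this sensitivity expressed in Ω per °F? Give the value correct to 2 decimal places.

2.08 Ω per °F

The quantity depends on a temperature interval, so only the ratio of degree sizes applies; the offset between the scales is irrelevant.
A change of 1°F is a change of 5/9 K, so per °F the value is 3.75 × 5/9 = 2.08.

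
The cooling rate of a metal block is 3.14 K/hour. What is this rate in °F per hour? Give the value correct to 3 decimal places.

The quantity depends on a temperature interval, so only the ratio of degree sizes applies; the offset between the scales is irrelevant.
A change of 1 K is a change of 1.8°F, so 3.14 × 1.8 = 5.652.

5.652 °F/hour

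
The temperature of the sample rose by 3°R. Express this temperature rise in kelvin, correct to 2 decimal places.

1.67 K

An interval of 1°R corresponds to 5/9 K.
3 × 5/9 = 1.67.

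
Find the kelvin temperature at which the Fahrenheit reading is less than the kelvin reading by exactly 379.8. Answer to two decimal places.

99.84 K

Let K be the kelvin reading. The Fahrenheit reading is F = 1.8·K - 459.67.
Require F - K = -379.8: (0.8)·K - 459.67 = -379.8.
K = (-379.8 + 459.67) / (0.8) = 99.84.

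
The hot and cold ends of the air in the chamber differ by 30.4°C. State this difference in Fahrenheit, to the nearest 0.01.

For a temperature interval the offset drops out; only the factor 1.8 applies.
30.4 × 1.8 = 54.72.

54.72°F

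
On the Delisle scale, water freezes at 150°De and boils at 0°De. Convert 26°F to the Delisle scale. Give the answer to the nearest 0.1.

155.0°De

First in Celsius: (26 - 32) × 5/9 = -3.3333°C.
Linearly onto the Delisle scale: 150 + (-3.3333 / 100) × (0 - 150) = 155.0°De.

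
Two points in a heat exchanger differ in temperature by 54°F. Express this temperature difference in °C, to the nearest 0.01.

30.00°C

Only the scale ratio 5/9 matters for a change in temperature.
54 × 5/9 = 30.00.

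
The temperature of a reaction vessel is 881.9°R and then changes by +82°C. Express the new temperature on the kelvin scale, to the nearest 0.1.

571.9 K

Initial temperature in Celsius: (881.9 - 491.67) × 5/9 = 216.7944°C.
Final Celsius temperature: 216.7944 + 82.0000 = 298.7944°C.
In kelvin: 298.7944 + 273.15 = 571.9 K.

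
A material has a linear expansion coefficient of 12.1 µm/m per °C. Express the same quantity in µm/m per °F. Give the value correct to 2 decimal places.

Since only a temperature interval is involved, the additive offset between the scales drops out.
A change of 1°F is a change of 5/9°C, so per °F the value is 12.1 × 5/9 = 6.72.

6.72 µm/m per °F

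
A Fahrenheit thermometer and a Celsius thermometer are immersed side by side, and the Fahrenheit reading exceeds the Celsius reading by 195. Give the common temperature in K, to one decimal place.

476.9 K

Let x be the Fahrenheit reading; then the Celsius reading is 5/9·x - 17.7778.
(5/9·x - 17.7778) - x = -195  ⇒  (-4/9)·x = -177.222  ⇒  x = 398.7500°F.
In Celsius: (398.75 - 32) × 5/9 = 203.7500°C.
In kelvin: 203.7500 + 273.15 = 476.9 K.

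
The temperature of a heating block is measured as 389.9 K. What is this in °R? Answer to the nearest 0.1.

In Celsius: 389.9 - 273.15 = 116.7500°C.
In Rankine: 116.7500 × 1.8 + 491.67 = 701.8°R.

701.8°R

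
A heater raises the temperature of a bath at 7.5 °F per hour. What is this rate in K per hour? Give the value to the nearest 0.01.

4.17 K/hour

The quantity depends on a temperature interval, so only the ratio of degree sizes applies; the offset between the scales is irrelevant.
A change of 1°F is a change of 5/9 K, so 7.5 × 5/9 = 4.17.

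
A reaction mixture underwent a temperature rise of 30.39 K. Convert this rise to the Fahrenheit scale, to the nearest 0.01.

An interval of 1 K corresponds to 1.8°F.
30.39 × 1.8 = 54.70.

54.70°F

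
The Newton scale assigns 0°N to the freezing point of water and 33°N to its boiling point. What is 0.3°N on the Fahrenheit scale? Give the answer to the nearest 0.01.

Linear interpolation between the fixed points: C = (0.3 - 0) × 100 / (33 - 0) = 0.9091°C.
Then 0.9091 × 1.8 + 32 = 33.64°F.

33.64°F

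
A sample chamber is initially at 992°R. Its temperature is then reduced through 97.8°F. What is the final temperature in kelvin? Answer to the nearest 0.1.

Initial temperature in Celsius: (992 - 491.67) × 5/9 = 277.9611°C.
The 97.8°F change is an interval, so only the factor 5/9 applies: -97.8 × 5/9 = -54.3333°C.
Final Celsius temperature: 277.9611 - 54.3333 = 223.6278°C.
In kelvin: 223.6278 + 273.15 = 496.8 K.

496.8 K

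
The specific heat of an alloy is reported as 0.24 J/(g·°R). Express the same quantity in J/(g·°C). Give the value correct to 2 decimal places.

0.43 J/(g·°C)

Since only a temperature interval is involved, the additive offset between the scales drops out.
A change of 1°C is a change of 1.8°R, so per °C the value is 0.24 × 1.8 = 0.43.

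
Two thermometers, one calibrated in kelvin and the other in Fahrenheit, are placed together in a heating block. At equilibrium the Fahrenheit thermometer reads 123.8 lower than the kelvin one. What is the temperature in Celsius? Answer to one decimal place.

Let x be the kelvin reading; then the Fahrenheit reading is 1.8·x - 459.67.
(1.8·x - 459.67) - x = -123.8  ⇒  (0.8)·x = 335.87  ⇒  x = 419.8375 K.
In Celsius: 419.8375 - 273.15 = 146.7°C.

146.7°C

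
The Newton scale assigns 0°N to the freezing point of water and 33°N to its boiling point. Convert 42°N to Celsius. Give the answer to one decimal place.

127.3°C

Linear interpolation between the fixed points: C = (42 - 0) × 100 / (33 - 0) = 127.2727°C.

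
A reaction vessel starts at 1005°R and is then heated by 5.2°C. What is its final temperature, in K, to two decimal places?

Initial temperature in Celsius: (1005 - 491.67) × 5/9 = 285.1833°C.
Final Celsius temperature: 285.1833 + 5.2000 = 290.3833°C.
In kelvin: 290.3833 + 273.15 = 563.53 K.

563.53 K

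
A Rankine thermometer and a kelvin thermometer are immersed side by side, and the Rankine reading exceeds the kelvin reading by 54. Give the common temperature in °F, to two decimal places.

Let x be the Rankine reading; then the kelvin reading is 5/9·x.
(5/9·x) - x = -54  ⇒  (-4/9)·x = -54  ⇒  x = 121.5000°R.
In Celsius: (121.5 - 491.67) × 5/9 = -205.6500°C.
In Fahrenheit: -205.6500 × 1.8 + 32 = -338.17°F.

-338.17°F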